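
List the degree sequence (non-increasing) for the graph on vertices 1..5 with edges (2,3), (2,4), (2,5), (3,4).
[3, 2, 2, 1, 0] (degrees: deg(1)=0, deg(2)=3, deg(3)=2, deg(4)=2, deg(5)=1)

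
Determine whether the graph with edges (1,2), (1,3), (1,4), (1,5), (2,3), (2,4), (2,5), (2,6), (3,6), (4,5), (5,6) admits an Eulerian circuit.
No (4 vertices have odd degree: {2, 3, 4, 6}; Eulerian circuit requires 0)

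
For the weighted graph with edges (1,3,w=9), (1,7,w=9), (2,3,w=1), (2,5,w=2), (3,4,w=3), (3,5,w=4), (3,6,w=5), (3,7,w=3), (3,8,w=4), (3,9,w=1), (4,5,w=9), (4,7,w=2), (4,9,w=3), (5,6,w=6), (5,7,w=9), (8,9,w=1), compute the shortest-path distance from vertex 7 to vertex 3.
3 (path: 7 -> 3; weights 3 = 3)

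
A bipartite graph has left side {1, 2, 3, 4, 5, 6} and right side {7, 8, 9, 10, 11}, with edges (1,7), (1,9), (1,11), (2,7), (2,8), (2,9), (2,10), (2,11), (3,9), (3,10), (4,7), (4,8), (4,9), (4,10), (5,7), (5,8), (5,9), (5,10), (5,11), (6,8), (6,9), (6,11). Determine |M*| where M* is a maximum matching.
5 (matching: (1,11), (2,10), (3,9), (4,8), (5,7); upper bound min(|L|,|R|) = min(6,5) = 5)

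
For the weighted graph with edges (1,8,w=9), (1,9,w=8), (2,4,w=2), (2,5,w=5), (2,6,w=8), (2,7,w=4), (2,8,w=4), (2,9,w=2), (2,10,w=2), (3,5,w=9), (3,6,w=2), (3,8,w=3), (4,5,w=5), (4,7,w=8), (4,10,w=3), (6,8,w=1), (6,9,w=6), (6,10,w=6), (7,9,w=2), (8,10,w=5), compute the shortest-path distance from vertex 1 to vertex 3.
12 (path: 1 -> 8 -> 3; weights 9 + 3 = 12)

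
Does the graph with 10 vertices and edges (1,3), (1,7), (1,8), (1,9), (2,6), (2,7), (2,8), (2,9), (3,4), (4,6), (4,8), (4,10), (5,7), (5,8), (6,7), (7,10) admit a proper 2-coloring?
No (odd cycle of length 3: 2 -> 7 -> 6 -> 2)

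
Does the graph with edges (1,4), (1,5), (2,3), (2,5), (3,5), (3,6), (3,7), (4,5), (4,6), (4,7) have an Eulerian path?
Yes — and in fact it has an Eulerian circuit (the graph is connected and all 7 vertices have even degree)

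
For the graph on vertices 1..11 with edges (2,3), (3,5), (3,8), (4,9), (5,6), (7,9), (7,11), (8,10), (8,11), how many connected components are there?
2 (components: {1}, {2, 3, 4, 5, 6, 7, 8, 9, 10, 11})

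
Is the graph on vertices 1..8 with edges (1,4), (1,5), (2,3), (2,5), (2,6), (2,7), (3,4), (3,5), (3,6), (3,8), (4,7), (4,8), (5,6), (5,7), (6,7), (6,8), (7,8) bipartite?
No (odd cycle of length 5: 3 -> 4 -> 1 -> 5 -> 2 -> 3)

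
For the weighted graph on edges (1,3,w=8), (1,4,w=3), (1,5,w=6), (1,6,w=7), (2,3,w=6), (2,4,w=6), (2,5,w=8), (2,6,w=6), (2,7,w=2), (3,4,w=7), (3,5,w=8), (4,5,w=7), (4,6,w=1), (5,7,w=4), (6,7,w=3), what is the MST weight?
19 (MST edges: (1,4,w=3), (2,3,w=6), (2,7,w=2), (4,6,w=1), (5,7,w=4), (6,7,w=3); sum of weights 3 + 6 + 2 + 1 + 4 + 3 = 19)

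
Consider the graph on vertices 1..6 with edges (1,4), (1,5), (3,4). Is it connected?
No, it has 3 components: {1, 3, 4, 5}, {2}, {6}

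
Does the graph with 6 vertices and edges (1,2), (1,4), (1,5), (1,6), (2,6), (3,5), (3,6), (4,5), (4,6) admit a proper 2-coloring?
No (odd cycle of length 3: 2 -> 1 -> 6 -> 2)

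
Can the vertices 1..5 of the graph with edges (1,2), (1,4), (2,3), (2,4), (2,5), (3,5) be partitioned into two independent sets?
No (odd cycle of length 3: 2 -> 1 -> 4 -> 2)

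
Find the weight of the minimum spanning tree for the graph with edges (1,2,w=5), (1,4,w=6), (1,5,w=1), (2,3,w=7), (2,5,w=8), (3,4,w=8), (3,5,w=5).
17 (MST edges: (1,2,w=5), (1,4,w=6), (1,5,w=1), (3,5,w=5); sum of weights 5 + 6 + 1 + 5 = 17)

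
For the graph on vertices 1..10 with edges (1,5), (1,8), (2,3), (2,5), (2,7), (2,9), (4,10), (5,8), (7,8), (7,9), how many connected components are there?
3 (components: {1, 2, 3, 5, 7, 8, 9}, {4, 10}, {6})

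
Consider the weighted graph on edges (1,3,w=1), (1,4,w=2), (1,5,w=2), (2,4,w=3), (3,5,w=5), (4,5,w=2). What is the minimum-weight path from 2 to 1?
5 (path: 2 -> 4 -> 1; weights 3 + 2 = 5)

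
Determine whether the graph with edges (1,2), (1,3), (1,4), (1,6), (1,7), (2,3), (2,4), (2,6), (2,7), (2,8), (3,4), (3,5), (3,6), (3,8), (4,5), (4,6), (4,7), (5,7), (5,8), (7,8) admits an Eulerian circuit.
No (2 vertices have odd degree: {1, 7}; Eulerian circuit requires 0)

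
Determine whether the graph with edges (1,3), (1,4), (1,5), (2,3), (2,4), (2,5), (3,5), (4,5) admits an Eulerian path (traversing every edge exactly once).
No (4 vertices have odd degree: {1, 2, 3, 4}; Eulerian path requires 0 or 2)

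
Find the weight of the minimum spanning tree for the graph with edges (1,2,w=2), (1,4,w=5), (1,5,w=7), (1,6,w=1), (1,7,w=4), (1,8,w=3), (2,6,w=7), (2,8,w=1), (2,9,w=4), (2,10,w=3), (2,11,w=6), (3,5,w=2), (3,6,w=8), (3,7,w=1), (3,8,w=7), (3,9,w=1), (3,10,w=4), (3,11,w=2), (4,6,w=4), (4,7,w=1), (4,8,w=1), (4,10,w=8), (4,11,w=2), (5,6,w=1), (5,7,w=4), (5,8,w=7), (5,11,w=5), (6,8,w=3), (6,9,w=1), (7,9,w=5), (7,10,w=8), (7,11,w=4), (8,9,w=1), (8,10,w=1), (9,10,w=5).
11 (MST edges: (1,6,w=1), (2,8,w=1), (3,7,w=1), (3,9,w=1), (3,11,w=2), (4,7,w=1), (4,8,w=1), (5,6,w=1), (6,9,w=1), (8,10,w=1); sum of weights 1 + 1 + 1 + 1 + 2 + 1 + 1 + 1 + 1 + 1 = 11)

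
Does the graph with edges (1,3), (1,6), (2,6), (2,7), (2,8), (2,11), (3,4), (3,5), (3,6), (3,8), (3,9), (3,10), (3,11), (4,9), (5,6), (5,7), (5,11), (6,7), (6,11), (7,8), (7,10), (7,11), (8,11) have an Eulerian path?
Yes — and in fact it has an Eulerian circuit (the graph is connected and all 11 vertices have even degree)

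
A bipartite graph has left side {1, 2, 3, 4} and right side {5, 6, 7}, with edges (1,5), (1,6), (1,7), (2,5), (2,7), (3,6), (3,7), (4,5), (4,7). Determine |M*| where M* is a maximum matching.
3 (matching: (1,7), (2,5), (3,6); upper bound min(|L|,|R|) = min(4,3) = 3)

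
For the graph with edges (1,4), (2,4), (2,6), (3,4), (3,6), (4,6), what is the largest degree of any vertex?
4 (attained at vertex 4)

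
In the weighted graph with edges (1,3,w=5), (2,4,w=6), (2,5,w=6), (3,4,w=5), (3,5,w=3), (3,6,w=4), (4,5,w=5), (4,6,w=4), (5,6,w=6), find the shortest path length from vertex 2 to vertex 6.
10 (path: 2 -> 4 -> 6; weights 6 + 4 = 10)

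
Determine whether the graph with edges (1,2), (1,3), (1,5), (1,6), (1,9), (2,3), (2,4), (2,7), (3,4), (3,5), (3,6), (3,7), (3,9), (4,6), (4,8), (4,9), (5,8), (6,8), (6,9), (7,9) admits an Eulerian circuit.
No (8 vertices have odd degree: {1, 3, 4, 5, 6, 7, 8, 9}; Eulerian circuit requires 0)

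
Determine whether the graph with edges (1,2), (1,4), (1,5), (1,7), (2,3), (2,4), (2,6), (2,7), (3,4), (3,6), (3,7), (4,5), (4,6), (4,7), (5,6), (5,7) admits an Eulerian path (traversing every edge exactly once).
Yes (the graph is connected and exactly 2 vertices have odd degree: {2, 7}; any Eulerian path must start and end at those)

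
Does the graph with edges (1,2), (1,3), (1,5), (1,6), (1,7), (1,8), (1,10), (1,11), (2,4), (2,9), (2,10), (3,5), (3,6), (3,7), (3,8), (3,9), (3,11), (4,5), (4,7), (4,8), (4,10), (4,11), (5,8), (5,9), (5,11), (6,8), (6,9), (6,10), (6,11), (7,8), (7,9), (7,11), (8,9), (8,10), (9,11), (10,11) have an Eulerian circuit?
No (2 vertices have odd degree: {3, 9}; Eulerian circuit requires 0)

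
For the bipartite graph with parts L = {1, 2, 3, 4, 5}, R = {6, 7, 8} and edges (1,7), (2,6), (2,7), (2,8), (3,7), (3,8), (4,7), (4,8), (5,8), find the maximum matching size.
3 (matching: (1,7), (2,6), (3,8); upper bound min(|L|,|R|) = min(5,3) = 3)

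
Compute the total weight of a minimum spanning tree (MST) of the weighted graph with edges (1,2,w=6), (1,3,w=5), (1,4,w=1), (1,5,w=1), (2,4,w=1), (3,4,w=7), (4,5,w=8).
8 (MST edges: (1,3,w=5), (1,4,w=1), (1,5,w=1), (2,4,w=1); sum of weights 5 + 1 + 1 + 1 = 8)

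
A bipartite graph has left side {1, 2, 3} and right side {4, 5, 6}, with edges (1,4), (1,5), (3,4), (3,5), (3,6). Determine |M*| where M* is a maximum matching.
2 (matching: (1,5), (3,6); upper bound min(|L|,|R|) = min(3,3) = 3)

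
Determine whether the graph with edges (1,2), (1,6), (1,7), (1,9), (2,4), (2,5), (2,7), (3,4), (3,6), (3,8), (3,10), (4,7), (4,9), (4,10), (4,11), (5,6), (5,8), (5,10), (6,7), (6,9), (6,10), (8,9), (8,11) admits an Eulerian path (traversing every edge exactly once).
Yes — and in fact it has an Eulerian circuit (the graph is connected and all 11 vertices have even degree)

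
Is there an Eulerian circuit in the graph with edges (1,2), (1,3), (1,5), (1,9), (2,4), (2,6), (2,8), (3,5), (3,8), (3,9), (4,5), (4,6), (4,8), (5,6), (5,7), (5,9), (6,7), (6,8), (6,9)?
Yes (the graph is connected and all 9 vertices have even degree)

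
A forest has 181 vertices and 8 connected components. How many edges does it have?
173 (Each of the 8 component trees on V_i vertices has V_i - 1 edges; summing gives V - C = 181 - 8 = 173)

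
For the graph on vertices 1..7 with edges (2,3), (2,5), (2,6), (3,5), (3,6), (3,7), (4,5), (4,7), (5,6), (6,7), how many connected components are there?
2 (components: {1}, {2, 3, 4, 5, 6, 7})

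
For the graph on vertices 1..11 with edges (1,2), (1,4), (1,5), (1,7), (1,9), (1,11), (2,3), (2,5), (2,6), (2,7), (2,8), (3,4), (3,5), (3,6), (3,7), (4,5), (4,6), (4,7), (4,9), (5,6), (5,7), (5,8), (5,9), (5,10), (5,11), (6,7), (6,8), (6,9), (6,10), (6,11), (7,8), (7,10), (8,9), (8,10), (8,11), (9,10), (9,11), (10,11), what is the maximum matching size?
5 (matching: (1,7), (3,4), (5,6), (8,10), (9,11); upper bound floor(n/2) = floor(11/2) = 5)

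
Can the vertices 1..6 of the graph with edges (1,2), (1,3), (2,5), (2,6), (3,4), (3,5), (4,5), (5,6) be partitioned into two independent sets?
No (odd cycle of length 5: 5 -> 2 -> 1 -> 3 -> 4 -> 5)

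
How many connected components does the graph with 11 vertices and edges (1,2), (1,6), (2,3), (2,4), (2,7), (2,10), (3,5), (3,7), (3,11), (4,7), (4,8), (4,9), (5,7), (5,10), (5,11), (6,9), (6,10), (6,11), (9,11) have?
1 (components: {1, 2, 3, 4, 5, 6, 7, 8, 9, 10, 11})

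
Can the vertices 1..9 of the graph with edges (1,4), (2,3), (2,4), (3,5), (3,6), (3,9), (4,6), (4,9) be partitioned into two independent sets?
Yes. Partition: {1, 2, 5, 6, 7, 8, 9}, {3, 4}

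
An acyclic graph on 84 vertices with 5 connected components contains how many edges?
79 (Each of the 5 component trees on V_i vertices has V_i - 1 edges; summing gives V - C = 84 - 5 = 79)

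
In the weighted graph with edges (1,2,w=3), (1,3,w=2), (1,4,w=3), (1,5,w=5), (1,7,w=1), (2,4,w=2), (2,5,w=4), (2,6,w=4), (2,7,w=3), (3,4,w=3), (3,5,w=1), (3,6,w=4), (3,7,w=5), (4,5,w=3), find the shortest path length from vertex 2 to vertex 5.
4 (path: 2 -> 5; weights 4 = 4)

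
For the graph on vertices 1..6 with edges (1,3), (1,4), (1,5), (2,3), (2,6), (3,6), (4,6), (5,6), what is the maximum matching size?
3 (matching: (1,5), (2,3), (4,6); upper bound floor(n/2) = floor(6/2) = 3)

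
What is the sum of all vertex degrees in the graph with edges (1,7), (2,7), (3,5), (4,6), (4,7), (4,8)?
12 (handshake: sum of degrees = 2|E| = 2 x 6 = 12)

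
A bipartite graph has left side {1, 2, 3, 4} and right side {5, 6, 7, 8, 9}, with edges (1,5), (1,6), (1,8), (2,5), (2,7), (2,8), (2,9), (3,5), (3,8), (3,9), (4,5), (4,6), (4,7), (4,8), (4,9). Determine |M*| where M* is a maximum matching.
4 (matching: (1,8), (2,7), (3,9), (4,6); upper bound min(|L|,|R|) = min(4,5) = 4)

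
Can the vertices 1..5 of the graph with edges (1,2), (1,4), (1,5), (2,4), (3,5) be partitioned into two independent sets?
No (odd cycle of length 3: 2 -> 1 -> 4 -> 2)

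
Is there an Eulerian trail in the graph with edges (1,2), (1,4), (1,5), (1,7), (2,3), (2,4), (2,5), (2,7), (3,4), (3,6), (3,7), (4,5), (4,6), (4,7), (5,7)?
Yes (the graph is connected and exactly 2 vertices have odd degree: {2, 7}; any Eulerian path must start and end at those)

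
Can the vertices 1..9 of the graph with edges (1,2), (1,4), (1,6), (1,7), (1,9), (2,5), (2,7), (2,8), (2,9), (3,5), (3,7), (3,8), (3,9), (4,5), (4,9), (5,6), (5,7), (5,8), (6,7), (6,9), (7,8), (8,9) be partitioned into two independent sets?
No (odd cycle of length 3: 4 -> 1 -> 9 -> 4)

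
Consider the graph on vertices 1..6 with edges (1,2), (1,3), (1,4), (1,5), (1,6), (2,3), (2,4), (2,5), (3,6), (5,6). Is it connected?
Yes (BFS from 1 visits [1, 2, 3, 4, 5, 6] — all 6 vertices reached)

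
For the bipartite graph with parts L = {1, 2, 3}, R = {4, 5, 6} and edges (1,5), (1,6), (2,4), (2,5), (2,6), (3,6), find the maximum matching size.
3 (matching: (1,5), (2,4), (3,6); upper bound min(|L|,|R|) = min(3,3) = 3)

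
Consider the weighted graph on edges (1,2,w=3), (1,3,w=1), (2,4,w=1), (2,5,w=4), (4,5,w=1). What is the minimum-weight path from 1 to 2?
3 (path: 1 -> 2; weights 3 = 3)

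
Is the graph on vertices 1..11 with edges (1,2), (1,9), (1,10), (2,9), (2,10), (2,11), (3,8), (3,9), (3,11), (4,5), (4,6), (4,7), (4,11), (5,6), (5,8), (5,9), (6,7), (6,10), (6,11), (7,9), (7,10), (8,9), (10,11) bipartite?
No (odd cycle of length 3: 9 -> 1 -> 2 -> 9)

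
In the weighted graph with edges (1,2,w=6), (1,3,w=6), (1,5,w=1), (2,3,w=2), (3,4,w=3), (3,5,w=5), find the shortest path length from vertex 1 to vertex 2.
6 (path: 1 -> 2; weights 6 = 6)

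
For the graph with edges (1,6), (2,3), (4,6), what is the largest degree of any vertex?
2 (attained at vertex 6)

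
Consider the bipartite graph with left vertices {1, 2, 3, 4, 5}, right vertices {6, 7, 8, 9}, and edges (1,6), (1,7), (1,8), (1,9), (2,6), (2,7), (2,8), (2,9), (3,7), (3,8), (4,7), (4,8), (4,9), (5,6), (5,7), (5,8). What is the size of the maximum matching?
4 (matching: (1,9), (2,8), (3,7), (5,6); upper bound min(|L|,|R|) = min(5,4) = 4)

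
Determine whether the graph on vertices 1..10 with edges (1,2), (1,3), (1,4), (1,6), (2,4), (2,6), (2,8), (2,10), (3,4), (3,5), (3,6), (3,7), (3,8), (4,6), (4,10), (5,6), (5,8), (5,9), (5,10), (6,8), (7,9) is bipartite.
No (odd cycle of length 3: 6 -> 1 -> 4 -> 6)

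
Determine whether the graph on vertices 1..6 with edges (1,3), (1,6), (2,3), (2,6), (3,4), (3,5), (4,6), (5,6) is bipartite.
Yes. Partition: {1, 2, 4, 5}, {3, 6}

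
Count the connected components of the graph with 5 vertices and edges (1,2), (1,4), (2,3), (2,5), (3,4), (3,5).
1 (components: {1, 2, 3, 4, 5})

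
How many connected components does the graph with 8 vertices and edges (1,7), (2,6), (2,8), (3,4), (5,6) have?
3 (components: {1, 7}, {2, 5, 6, 8}, {3, 4})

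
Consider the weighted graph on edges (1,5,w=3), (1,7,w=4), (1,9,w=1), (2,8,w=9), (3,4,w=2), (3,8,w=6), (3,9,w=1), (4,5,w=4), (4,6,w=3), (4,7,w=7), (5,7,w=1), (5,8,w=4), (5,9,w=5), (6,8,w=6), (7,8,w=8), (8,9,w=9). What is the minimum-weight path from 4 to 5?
4 (path: 4 -> 5; weights 4 = 4)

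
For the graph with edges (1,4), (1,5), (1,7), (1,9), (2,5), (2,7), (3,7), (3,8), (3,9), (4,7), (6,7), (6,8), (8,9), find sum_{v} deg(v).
26 (handshake: sum of degrees = 2|E| = 2 x 13 = 26)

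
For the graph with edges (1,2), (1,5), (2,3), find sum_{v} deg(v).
6 (handshake: sum of degrees = 2|E| = 2 x 3 = 6)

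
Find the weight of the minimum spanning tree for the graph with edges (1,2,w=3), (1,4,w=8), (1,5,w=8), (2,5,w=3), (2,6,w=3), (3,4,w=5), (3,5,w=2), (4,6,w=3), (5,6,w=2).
13 (MST edges: (1,2,w=3), (2,6,w=3), (3,5,w=2), (4,6,w=3), (5,6,w=2); sum of weights 3 + 3 + 2 + 3 + 2 = 13)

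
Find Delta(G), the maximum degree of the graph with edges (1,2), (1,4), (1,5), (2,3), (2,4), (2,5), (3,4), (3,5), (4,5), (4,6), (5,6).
5 (attained at vertices 4, 5)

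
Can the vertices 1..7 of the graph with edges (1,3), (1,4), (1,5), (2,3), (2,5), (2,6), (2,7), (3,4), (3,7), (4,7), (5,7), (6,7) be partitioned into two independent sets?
No (odd cycle of length 3: 4 -> 1 -> 3 -> 4)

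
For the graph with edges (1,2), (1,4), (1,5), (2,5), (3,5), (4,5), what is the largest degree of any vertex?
4 (attained at vertex 5)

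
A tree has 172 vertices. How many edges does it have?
171 (A tree on V vertices has V - 1 edges, so 172 - 1 = 171)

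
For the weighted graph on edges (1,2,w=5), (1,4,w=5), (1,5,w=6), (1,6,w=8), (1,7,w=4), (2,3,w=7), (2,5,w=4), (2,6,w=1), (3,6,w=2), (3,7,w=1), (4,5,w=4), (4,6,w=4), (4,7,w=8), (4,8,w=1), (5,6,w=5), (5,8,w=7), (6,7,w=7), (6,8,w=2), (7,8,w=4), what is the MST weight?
15 (MST edges: (1,7,w=4), (2,5,w=4), (2,6,w=1), (3,6,w=2), (3,7,w=1), (4,8,w=1), (6,8,w=2); sum of weights 4 + 4 + 1 + 2 + 1 + 1 + 2 = 15)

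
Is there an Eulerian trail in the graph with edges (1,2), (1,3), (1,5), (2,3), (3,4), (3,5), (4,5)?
Yes (the graph is connected and exactly 2 vertices have odd degree: {1, 5}; any Eulerian path must start and end at those)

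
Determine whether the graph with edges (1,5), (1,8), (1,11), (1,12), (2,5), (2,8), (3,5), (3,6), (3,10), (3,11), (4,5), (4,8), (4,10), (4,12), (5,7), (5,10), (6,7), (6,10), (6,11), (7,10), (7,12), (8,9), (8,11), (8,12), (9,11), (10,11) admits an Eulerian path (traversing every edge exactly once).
Yes — and in fact it has an Eulerian circuit (the graph is connected and all 12 vertices have even degree)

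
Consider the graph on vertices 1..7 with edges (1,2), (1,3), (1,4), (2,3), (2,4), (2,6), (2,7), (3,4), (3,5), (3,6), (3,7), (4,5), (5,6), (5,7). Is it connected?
Yes (BFS from 1 visits [1, 2, 3, 4, 6, 7, 5] — all 7 vertices reached)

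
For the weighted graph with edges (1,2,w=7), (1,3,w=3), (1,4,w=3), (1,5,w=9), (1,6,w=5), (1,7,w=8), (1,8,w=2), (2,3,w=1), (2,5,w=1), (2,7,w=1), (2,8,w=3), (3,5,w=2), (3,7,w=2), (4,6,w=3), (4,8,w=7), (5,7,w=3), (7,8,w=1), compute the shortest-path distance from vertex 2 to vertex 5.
1 (path: 2 -> 5; weights 1 = 1)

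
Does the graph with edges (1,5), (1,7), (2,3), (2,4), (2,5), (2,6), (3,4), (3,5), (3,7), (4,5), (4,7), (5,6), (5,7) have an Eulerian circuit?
Yes (the graph is connected and all 7 vertices have even degree)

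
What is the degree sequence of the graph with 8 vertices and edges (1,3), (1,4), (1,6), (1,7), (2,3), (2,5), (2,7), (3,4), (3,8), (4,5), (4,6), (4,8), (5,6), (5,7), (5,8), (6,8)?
[5, 5, 4, 4, 4, 4, 3, 3] (degrees: deg(1)=4, deg(2)=3, deg(3)=4, deg(4)=5, deg(5)=5, deg(6)=4, deg(7)=3, deg(8)=4)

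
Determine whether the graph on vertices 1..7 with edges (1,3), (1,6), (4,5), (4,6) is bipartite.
Yes. Partition: {1, 2, 4, 7}, {3, 5, 6}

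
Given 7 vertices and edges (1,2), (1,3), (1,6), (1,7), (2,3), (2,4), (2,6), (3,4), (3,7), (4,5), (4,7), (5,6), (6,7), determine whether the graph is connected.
Yes (BFS from 1 visits [1, 2, 3, 6, 7, 4, 5] — all 7 vertices reached)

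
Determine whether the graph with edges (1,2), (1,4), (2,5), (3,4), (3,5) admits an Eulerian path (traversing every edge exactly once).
Yes — and in fact it has an Eulerian circuit (the graph is connected and all 5 vertices have even degree)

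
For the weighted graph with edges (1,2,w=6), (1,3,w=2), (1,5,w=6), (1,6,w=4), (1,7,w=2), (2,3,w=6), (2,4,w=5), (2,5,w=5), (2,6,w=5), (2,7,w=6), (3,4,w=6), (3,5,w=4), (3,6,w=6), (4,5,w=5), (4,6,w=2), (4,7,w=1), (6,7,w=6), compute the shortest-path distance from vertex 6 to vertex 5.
7 (path: 6 -> 4 -> 5; weights 2 + 5 = 7)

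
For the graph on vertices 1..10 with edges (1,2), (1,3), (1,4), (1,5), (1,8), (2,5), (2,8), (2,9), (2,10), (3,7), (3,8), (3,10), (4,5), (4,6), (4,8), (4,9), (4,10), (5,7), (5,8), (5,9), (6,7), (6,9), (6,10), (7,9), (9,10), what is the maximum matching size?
5 (matching: (1,3), (2,8), (4,6), (5,7), (9,10); upper bound floor(n/2) = floor(10/2) = 5)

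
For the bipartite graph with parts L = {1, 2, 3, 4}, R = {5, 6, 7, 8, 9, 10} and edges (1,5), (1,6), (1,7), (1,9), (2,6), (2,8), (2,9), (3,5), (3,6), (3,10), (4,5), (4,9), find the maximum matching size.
4 (matching: (1,7), (2,8), (3,10), (4,9); upper bound min(|L|,|R|) = min(4,6) = 4)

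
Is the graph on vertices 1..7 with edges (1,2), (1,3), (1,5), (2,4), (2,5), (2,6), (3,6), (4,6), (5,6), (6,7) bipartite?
No (odd cycle of length 3: 5 -> 1 -> 2 -> 5)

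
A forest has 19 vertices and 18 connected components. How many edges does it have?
1 (Each of the 18 component trees on V_i vertices has V_i - 1 edges; summing gives V - C = 19 - 18 = 1)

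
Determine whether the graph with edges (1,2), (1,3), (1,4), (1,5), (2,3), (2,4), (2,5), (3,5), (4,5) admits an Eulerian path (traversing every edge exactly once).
Yes (the graph is connected and exactly 2 vertices have odd degree: {3, 4}; any Eulerian path must start and end at those)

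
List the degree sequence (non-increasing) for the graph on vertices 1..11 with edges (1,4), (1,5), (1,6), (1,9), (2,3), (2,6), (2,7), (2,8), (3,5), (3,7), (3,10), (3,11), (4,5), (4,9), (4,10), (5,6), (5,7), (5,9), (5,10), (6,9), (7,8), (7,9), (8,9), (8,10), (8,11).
[7, 6, 5, 5, 5, 4, 4, 4, 4, 4, 2] (degrees: deg(1)=4, deg(2)=4, deg(3)=5, deg(4)=4, deg(5)=7, deg(6)=4, deg(7)=5, deg(8)=5, deg(9)=6, deg(10)=4, deg(11)=2)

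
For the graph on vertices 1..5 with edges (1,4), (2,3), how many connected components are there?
3 (components: {1, 4}, {2, 3}, {5})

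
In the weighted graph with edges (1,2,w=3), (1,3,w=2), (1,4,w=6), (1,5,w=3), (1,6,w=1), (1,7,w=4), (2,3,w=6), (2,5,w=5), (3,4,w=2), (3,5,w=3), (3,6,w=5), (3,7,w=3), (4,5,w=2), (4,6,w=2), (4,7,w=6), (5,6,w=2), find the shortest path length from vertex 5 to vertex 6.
2 (path: 5 -> 6; weights 2 = 2)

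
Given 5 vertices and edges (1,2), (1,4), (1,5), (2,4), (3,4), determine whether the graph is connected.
Yes (BFS from 1 visits [1, 2, 4, 5, 3] — all 5 vertices reached)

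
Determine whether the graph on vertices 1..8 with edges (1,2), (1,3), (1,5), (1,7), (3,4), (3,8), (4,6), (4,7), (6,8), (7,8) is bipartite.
Yes. Partition: {1, 4, 8}, {2, 3, 5, 6, 7}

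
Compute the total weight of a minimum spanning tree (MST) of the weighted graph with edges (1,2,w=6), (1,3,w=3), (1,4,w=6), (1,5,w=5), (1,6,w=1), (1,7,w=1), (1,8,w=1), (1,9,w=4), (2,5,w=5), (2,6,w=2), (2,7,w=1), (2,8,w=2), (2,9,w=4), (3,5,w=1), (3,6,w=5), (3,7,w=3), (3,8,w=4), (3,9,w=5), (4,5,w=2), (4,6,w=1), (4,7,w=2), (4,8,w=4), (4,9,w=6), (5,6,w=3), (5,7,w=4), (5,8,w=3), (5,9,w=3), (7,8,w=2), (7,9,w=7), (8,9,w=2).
10 (MST edges: (1,6,w=1), (1,7,w=1), (1,8,w=1), (2,7,w=1), (3,5,w=1), (4,5,w=2), (4,6,w=1), (8,9,w=2); sum of weights 1 + 1 + 1 + 1 + 1 + 2 + 1 + 2 = 10)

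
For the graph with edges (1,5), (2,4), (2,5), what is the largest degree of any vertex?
2 (attained at vertices 2, 5)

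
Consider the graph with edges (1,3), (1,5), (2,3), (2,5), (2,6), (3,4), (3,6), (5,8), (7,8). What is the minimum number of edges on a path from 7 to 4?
5 (path: 7 -> 8 -> 5 -> 1 -> 3 -> 4, 5 edges)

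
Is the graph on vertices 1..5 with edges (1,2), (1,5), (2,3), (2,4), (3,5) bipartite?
Yes. Partition: {1, 3, 4}, {2, 5}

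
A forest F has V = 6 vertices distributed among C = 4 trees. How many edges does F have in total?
2 (Each of the 4 component trees on V_i vertices has V_i - 1 edges; summing gives V - C = 6 - 4 = 2)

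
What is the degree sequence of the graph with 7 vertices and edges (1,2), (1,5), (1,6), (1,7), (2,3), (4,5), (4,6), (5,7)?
[4, 3, 2, 2, 2, 2, 1] (degrees: deg(1)=4, deg(2)=2, deg(3)=1, deg(4)=2, deg(5)=3, deg(6)=2, deg(7)=2)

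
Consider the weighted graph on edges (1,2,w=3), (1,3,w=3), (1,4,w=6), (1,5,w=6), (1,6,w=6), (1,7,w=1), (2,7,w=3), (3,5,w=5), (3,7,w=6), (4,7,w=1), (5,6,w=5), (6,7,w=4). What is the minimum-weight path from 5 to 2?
9 (path: 5 -> 1 -> 2; weights 6 + 3 = 9)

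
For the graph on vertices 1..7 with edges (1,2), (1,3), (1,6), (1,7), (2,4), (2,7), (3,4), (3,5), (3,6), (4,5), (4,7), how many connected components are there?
1 (components: {1, 2, 3, 4, 5, 6, 7})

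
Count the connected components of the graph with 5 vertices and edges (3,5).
4 (components: {1}, {2}, {3, 5}, {4})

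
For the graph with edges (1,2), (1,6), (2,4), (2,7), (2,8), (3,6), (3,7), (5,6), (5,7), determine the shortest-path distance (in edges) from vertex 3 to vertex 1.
2 (path: 3 -> 6 -> 1, 2 edges)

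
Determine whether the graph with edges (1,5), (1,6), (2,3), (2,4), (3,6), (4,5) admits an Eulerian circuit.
Yes (the graph is connected and all 6 vertices have even degree)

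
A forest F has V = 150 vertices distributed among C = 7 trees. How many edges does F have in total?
143 (Each of the 7 component trees on V_i vertices has V_i - 1 edges; summing gives V - C = 150 - 7 = 143)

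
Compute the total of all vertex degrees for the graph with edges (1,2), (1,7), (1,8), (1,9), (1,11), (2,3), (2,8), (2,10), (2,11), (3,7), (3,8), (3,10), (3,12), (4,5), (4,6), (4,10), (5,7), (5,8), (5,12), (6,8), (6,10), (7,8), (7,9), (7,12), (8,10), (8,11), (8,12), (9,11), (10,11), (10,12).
60 (handshake: sum of degrees = 2|E| = 2 x 30 = 60)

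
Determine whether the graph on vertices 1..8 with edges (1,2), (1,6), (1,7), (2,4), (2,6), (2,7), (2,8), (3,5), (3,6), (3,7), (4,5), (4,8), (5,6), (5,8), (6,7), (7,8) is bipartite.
No (odd cycle of length 3: 6 -> 1 -> 7 -> 6)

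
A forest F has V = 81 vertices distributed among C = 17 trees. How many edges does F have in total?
64 (Each of the 17 component trees on V_i vertices has V_i - 1 edges; summing gives V - C = 81 - 17 = 64)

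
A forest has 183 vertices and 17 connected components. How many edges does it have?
166 (Each of the 17 component trees on V_i vertices has V_i - 1 edges; summing gives V - C = 183 - 17 = 166)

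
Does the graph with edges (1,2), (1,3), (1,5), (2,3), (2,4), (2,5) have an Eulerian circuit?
No (2 vertices have odd degree: {1, 4}; Eulerian circuit requires 0)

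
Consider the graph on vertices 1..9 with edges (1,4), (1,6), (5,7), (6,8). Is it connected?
No, it has 5 components: {1, 4, 6, 8}, {2}, {3}, {5, 7}, {9}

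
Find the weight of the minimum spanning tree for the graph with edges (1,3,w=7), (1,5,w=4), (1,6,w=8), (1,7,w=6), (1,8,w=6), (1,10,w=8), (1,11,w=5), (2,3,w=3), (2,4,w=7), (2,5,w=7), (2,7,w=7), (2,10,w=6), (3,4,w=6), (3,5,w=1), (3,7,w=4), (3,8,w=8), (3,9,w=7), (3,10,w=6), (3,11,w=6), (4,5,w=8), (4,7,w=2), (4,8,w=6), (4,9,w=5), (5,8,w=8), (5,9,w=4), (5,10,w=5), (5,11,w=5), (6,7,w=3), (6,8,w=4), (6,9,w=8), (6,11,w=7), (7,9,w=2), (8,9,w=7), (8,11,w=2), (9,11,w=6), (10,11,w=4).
29 (MST edges: (1,5,w=4), (2,3,w=3), (3,5,w=1), (3,7,w=4), (4,7,w=2), (6,7,w=3), (6,8,w=4), (7,9,w=2), (8,11,w=2), (10,11,w=4); sum of weights 4 + 3 + 1 + 4 + 2 + 3 + 4 + 2 + 2 + 4 = 29)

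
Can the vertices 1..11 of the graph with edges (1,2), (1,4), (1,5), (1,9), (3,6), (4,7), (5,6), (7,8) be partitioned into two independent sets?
Yes. Partition: {1, 6, 7, 10, 11}, {2, 3, 4, 5, 8, 9}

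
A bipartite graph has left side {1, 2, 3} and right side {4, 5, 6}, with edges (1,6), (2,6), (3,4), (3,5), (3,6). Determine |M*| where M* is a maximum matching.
2 (matching: (1,6), (3,5); upper bound min(|L|,|R|) = min(3,3) = 3)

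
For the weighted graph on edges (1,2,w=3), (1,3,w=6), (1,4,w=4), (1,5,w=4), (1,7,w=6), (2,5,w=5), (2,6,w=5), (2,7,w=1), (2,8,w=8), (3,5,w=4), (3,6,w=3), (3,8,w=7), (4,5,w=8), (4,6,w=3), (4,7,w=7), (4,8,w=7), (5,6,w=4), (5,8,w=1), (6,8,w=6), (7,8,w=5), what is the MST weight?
19 (MST edges: (1,2,w=3), (1,4,w=4), (1,5,w=4), (2,7,w=1), (3,6,w=3), (4,6,w=3), (5,8,w=1); sum of weights 3 + 4 + 4 + 1 + 3 + 3 + 1 = 19)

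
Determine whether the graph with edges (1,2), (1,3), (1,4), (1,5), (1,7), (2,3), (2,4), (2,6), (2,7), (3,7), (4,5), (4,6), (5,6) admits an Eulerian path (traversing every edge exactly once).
No (6 vertices have odd degree: {1, 2, 3, 5, 6, 7}; Eulerian path requires 0 or 2)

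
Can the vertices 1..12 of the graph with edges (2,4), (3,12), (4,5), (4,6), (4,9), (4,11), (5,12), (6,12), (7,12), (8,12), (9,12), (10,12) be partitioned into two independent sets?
Yes. Partition: {1, 2, 3, 5, 6, 7, 8, 9, 10, 11}, {4, 12}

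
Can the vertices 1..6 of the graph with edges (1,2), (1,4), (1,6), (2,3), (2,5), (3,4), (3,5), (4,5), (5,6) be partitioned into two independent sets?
No (odd cycle of length 3: 3 -> 2 -> 5 -> 3)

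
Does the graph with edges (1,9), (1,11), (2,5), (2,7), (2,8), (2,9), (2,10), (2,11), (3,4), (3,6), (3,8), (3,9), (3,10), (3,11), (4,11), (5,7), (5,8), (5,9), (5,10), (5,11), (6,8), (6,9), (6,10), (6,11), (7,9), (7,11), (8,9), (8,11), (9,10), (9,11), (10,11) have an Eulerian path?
Yes (the graph is connected and exactly 2 vertices have odd degree: {6, 9}; any Eulerian path must start and end at those)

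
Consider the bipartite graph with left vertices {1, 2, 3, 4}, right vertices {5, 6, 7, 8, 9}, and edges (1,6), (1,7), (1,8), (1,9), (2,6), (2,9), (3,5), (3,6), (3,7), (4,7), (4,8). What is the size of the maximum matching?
4 (matching: (1,9), (2,6), (3,7), (4,8); upper bound min(|L|,|R|) = min(4,5) = 4)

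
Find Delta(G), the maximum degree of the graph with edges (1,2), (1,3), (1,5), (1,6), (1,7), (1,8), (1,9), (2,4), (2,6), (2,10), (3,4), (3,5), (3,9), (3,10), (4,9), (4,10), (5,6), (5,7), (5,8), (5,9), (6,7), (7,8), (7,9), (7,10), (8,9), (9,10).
7 (attained at vertices 1, 9)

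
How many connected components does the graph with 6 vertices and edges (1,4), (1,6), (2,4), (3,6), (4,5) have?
1 (components: {1, 2, 3, 4, 5, 6})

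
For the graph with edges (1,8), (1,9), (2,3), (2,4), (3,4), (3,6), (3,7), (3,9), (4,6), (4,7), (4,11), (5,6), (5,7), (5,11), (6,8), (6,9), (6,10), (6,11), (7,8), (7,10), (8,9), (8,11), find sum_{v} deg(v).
44 (handshake: sum of degrees = 2|E| = 2 x 22 = 44)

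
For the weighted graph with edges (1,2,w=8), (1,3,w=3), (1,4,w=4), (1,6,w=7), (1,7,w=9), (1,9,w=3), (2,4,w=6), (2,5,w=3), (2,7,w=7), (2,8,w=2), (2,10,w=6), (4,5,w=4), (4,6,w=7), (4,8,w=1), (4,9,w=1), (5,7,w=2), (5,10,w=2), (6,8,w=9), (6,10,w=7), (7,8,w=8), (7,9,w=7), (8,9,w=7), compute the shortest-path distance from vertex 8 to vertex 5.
5 (path: 8 -> 2 -> 5; weights 2 + 3 = 5)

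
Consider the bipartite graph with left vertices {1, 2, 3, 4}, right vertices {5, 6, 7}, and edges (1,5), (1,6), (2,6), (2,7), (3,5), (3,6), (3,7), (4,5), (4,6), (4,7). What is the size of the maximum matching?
3 (matching: (1,6), (2,7), (3,5); upper bound min(|L|,|R|) = min(4,3) = 3)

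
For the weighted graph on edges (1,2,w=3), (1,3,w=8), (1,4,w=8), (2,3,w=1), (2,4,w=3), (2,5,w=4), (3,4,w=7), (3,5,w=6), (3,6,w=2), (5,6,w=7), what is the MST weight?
13 (MST edges: (1,2,w=3), (2,3,w=1), (2,4,w=3), (2,5,w=4), (3,6,w=2); sum of weights 3 + 1 + 3 + 4 + 2 = 13)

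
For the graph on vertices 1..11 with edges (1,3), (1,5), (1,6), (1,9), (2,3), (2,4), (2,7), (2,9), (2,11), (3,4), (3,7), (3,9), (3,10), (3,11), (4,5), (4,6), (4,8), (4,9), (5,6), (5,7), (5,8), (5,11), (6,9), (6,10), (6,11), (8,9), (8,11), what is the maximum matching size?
5 (matching: (2,9), (3,11), (4,8), (5,7), (6,10); upper bound floor(n/2) = floor(11/2) = 5)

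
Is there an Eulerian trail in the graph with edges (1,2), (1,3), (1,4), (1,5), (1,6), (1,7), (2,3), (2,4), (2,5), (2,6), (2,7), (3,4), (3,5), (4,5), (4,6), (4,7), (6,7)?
Yes — and in fact it has an Eulerian circuit (the graph is connected and all 7 vertices have even degree)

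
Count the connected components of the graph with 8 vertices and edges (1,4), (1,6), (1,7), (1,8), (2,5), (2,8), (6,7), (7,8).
2 (components: {1, 2, 4, 5, 6, 7, 8}, {3})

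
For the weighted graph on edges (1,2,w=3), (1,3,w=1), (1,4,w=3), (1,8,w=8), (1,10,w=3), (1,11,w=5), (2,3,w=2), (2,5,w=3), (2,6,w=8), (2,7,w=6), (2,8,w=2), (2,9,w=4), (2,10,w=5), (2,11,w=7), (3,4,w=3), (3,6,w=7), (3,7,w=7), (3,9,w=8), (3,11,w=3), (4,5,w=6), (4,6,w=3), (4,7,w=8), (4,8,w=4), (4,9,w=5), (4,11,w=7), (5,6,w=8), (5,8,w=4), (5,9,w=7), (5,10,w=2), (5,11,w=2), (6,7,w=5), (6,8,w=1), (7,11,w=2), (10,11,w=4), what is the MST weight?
22 (MST edges: (1,3,w=1), (1,4,w=3), (1,10,w=3), (2,3,w=2), (2,8,w=2), (2,9,w=4), (5,10,w=2), (5,11,w=2), (6,8,w=1), (7,11,w=2); sum of weights 1 + 3 + 3 + 2 + 2 + 4 + 2 + 2 + 1 + 2 = 22)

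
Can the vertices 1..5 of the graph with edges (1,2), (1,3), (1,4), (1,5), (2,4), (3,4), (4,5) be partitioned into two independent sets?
No (odd cycle of length 3: 2 -> 1 -> 4 -> 2)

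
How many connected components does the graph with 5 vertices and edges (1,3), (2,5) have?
3 (components: {1, 3}, {2, 5}, {4})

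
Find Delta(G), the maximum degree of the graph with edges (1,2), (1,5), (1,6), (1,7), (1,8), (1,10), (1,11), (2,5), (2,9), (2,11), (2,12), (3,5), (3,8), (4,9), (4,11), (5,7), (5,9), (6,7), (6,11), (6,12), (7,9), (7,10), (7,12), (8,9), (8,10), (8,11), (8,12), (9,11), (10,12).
7 (attained at vertex 1)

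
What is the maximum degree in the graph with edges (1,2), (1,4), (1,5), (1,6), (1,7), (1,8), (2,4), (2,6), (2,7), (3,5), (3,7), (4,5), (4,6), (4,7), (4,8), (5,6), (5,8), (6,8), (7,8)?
6 (attained at vertices 1, 4)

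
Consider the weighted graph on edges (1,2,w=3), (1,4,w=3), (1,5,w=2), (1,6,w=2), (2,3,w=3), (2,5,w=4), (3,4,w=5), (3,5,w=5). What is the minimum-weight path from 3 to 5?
5 (path: 3 -> 5; weights 5 = 5)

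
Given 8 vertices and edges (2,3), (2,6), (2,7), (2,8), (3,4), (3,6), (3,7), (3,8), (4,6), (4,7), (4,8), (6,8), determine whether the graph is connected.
No, it has 3 components: {1}, {2, 3, 4, 6, 7, 8}, {5}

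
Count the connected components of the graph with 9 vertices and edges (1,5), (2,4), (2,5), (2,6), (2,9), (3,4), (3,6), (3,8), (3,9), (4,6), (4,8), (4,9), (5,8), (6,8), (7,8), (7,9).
1 (components: {1, 2, 3, 4, 5, 6, 7, 8, 9})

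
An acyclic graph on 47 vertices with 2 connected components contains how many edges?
45 (Each of the 2 component trees on V_i vertices has V_i - 1 edges; summing gives V - C = 47 - 2 = 45)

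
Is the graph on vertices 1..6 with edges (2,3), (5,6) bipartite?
Yes. Partition: {1, 2, 4, 5}, {3, 6}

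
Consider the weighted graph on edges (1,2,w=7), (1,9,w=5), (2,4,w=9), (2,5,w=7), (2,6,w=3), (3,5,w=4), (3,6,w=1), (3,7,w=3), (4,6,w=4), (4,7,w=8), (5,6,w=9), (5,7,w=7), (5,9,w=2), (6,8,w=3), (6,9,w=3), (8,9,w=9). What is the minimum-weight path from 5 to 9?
2 (path: 5 -> 9; weights 2 = 2)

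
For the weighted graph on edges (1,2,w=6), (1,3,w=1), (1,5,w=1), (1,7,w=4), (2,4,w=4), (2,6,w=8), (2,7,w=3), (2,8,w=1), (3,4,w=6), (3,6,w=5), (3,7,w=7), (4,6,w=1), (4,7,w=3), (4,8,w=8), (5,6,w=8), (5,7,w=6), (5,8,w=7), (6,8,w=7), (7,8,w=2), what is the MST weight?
13 (MST edges: (1,3,w=1), (1,5,w=1), (1,7,w=4), (2,8,w=1), (4,6,w=1), (4,7,w=3), (7,8,w=2); sum of weights 1 + 1 + 4 + 1 + 1 + 3 + 2 = 13)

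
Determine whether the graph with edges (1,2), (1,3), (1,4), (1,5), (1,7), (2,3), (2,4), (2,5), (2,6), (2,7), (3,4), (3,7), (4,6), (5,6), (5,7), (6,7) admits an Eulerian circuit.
No (2 vertices have odd degree: {1, 7}; Eulerian circuit requires 0)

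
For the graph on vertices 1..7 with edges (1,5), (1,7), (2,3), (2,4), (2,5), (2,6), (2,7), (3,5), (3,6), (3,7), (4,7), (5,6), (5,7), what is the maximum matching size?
3 (matching: (1,5), (2,7), (3,6); upper bound floor(n/2) = floor(7/2) = 3)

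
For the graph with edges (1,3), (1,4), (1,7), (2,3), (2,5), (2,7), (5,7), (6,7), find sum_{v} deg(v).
16 (handshake: sum of degrees = 2|E| = 2 x 8 = 16)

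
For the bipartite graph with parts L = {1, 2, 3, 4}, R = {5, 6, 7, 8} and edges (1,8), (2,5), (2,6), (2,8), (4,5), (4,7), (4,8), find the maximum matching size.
3 (matching: (1,8), (2,6), (4,7); upper bound min(|L|,|R|) = min(4,4) = 4)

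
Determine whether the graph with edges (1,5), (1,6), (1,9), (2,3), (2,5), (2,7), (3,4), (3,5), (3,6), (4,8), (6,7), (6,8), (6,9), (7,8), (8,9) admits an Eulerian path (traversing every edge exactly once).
No (6 vertices have odd degree: {1, 2, 5, 6, 7, 9}; Eulerian path requires 0 or 2)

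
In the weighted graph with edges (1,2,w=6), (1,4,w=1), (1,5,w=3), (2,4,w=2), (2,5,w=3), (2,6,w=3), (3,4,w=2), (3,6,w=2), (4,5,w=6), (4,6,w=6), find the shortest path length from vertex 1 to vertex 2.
3 (path: 1 -> 4 -> 2; weights 1 + 2 = 3)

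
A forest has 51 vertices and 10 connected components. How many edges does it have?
41 (Each of the 10 component trees on V_i vertices has V_i - 1 edges; summing gives V - C = 51 - 10 = 41)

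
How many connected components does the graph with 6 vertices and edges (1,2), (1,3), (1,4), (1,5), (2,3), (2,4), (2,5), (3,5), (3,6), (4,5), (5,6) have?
1 (components: {1, 2, 3, 4, 5, 6})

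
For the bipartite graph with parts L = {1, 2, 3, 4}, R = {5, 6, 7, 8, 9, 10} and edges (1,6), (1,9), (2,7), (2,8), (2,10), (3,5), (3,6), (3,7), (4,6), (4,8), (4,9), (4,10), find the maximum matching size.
4 (matching: (1,9), (2,10), (3,7), (4,8); upper bound min(|L|,|R|) = min(4,6) = 4)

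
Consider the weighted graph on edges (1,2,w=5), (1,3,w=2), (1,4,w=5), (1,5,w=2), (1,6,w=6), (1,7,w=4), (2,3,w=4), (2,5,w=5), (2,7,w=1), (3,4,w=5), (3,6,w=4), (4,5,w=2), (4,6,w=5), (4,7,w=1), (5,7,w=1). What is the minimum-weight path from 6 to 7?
6 (path: 6 -> 4 -> 7; weights 5 + 1 = 6)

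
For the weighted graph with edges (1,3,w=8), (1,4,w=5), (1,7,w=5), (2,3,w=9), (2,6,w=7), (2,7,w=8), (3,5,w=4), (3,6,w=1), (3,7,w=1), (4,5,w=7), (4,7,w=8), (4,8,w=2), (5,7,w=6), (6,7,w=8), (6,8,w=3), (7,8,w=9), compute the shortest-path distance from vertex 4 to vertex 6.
5 (path: 4 -> 8 -> 6; weights 2 + 3 = 5)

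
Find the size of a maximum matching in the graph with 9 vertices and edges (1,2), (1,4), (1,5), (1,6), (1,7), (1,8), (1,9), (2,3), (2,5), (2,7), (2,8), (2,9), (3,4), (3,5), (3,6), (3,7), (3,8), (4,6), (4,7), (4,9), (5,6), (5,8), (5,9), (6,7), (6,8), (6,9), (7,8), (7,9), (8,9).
4 (matching: (1,6), (2,7), (3,5), (8,9); upper bound floor(n/2) = floor(9/2) = 4)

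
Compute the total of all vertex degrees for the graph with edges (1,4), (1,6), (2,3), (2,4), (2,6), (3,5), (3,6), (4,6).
16 (handshake: sum of degrees = 2|E| = 2 x 8 = 16)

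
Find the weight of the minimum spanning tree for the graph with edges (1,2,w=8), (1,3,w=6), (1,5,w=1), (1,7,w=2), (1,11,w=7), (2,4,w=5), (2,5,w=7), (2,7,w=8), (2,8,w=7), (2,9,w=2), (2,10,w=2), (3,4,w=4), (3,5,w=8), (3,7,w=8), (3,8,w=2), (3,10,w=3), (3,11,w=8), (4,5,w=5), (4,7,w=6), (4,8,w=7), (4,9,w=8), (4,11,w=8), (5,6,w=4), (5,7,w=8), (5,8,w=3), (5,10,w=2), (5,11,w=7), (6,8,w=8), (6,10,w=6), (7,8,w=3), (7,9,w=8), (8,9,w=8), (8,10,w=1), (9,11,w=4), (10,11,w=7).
24 (MST edges: (1,5,w=1), (1,7,w=2), (2,9,w=2), (2,10,w=2), (3,4,w=4), (3,8,w=2), (5,6,w=4), (5,10,w=2), (8,10,w=1), (9,11,w=4); sum of weights 1 + 2 + 2 + 2 + 4 + 2 + 4 + 2 + 1 + 4 = 24)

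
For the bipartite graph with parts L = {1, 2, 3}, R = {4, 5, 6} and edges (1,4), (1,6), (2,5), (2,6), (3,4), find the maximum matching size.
3 (matching: (1,6), (2,5), (3,4); upper bound min(|L|,|R|) = min(3,3) = 3)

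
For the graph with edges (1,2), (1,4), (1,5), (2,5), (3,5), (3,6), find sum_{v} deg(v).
12 (handshake: sum of degrees = 2|E| = 2 x 6 = 12)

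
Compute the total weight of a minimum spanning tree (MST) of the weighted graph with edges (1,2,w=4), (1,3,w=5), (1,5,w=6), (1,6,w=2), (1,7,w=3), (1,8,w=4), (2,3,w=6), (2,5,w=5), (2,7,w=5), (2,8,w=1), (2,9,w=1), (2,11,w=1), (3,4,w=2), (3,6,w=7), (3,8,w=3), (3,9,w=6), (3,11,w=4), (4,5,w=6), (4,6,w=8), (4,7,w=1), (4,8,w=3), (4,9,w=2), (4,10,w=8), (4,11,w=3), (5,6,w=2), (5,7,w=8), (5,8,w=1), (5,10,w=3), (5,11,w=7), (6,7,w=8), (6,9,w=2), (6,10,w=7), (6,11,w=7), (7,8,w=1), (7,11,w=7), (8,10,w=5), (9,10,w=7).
15 (MST edges: (1,6,w=2), (2,8,w=1), (2,9,w=1), (2,11,w=1), (3,4,w=2), (4,7,w=1), (5,6,w=2), (5,8,w=1), (5,10,w=3), (7,8,w=1); sum of weights 2 + 1 + 1 + 1 + 2 + 1 + 2 + 1 + 3 + 1 = 15)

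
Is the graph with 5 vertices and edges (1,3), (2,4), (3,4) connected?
No, it has 2 components: {1, 2, 3, 4}, {5}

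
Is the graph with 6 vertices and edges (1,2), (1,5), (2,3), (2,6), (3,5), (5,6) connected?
No, it has 2 components: {1, 2, 3, 5, 6}, {4}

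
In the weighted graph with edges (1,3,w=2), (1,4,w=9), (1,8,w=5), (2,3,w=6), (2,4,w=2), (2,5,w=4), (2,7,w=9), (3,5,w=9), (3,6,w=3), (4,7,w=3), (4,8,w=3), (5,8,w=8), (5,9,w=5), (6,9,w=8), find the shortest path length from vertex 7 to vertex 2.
5 (path: 7 -> 4 -> 2; weights 3 + 2 = 5)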